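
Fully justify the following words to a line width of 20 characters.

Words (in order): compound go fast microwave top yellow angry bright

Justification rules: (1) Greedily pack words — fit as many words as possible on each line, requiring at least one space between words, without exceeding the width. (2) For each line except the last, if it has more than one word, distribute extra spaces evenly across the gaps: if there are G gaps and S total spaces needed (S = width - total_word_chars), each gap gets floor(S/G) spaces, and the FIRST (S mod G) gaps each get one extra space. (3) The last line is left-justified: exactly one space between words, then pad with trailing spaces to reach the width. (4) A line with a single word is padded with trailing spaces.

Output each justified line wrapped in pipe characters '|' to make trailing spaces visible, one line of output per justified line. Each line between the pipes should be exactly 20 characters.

Line 1: ['compound', 'go', 'fast'] (min_width=16, slack=4)
Line 2: ['microwave', 'top', 'yellow'] (min_width=20, slack=0)
Line 3: ['angry', 'bright'] (min_width=12, slack=8)

Answer: |compound   go   fast|
|microwave top yellow|
|angry bright        |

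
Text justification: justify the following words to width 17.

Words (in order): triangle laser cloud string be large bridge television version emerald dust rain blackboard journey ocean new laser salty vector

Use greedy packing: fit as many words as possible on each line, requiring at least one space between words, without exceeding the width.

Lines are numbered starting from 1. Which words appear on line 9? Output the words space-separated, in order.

Answer: laser salty

Derivation:
Line 1: ['triangle', 'laser'] (min_width=14, slack=3)
Line 2: ['cloud', 'string', 'be'] (min_width=15, slack=2)
Line 3: ['large', 'bridge'] (min_width=12, slack=5)
Line 4: ['television'] (min_width=10, slack=7)
Line 5: ['version', 'emerald'] (min_width=15, slack=2)
Line 6: ['dust', 'rain'] (min_width=9, slack=8)
Line 7: ['blackboard'] (min_width=10, slack=7)
Line 8: ['journey', 'ocean', 'new'] (min_width=17, slack=0)
Line 9: ['laser', 'salty'] (min_width=11, slack=6)
Line 10: ['vector'] (min_width=6, slack=11)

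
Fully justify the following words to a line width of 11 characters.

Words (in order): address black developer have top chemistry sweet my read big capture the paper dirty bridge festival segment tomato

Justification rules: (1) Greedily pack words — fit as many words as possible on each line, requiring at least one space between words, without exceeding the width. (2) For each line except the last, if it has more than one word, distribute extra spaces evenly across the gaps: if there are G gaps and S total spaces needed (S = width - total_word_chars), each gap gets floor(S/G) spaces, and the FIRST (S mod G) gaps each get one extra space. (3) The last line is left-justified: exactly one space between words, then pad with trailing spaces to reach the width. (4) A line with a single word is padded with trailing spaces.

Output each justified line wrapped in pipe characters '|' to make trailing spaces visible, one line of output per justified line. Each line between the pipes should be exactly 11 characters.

Line 1: ['address'] (min_width=7, slack=4)
Line 2: ['black'] (min_width=5, slack=6)
Line 3: ['developer'] (min_width=9, slack=2)
Line 4: ['have', 'top'] (min_width=8, slack=3)
Line 5: ['chemistry'] (min_width=9, slack=2)
Line 6: ['sweet', 'my'] (min_width=8, slack=3)
Line 7: ['read', 'big'] (min_width=8, slack=3)
Line 8: ['capture', 'the'] (min_width=11, slack=0)
Line 9: ['paper', 'dirty'] (min_width=11, slack=0)
Line 10: ['bridge'] (min_width=6, slack=5)
Line 11: ['festival'] (min_width=8, slack=3)
Line 12: ['segment'] (min_width=7, slack=4)
Line 13: ['tomato'] (min_width=6, slack=5)

Answer: |address    |
|black      |
|developer  |
|have    top|
|chemistry  |
|sweet    my|
|read    big|
|capture the|
|paper dirty|
|bridge     |
|festival   |
|segment    |
|tomato     |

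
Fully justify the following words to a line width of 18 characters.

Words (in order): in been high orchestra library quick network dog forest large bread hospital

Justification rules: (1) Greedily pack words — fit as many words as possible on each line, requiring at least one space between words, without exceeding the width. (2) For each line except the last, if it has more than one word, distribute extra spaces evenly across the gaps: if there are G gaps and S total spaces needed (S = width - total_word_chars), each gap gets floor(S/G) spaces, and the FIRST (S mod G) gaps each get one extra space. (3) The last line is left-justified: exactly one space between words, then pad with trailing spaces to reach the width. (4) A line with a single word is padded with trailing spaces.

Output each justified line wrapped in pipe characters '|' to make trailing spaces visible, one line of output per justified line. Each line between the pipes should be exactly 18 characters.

Answer: |in    been    high|
|orchestra  library|
|quick  network dog|
|forest large bread|
|hospital          |

Derivation:
Line 1: ['in', 'been', 'high'] (min_width=12, slack=6)
Line 2: ['orchestra', 'library'] (min_width=17, slack=1)
Line 3: ['quick', 'network', 'dog'] (min_width=17, slack=1)
Line 4: ['forest', 'large', 'bread'] (min_width=18, slack=0)
Line 5: ['hospital'] (min_width=8, slack=10)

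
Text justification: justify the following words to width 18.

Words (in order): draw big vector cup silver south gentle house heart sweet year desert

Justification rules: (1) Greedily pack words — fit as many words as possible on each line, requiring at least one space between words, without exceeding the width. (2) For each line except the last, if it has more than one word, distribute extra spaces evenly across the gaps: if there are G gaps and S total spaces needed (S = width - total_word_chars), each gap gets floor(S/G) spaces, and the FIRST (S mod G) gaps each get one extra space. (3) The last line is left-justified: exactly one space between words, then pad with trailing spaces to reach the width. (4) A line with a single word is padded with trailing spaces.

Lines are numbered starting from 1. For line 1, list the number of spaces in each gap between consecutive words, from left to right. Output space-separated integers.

Line 1: ['draw', 'big', 'vector'] (min_width=15, slack=3)
Line 2: ['cup', 'silver', 'south'] (min_width=16, slack=2)
Line 3: ['gentle', 'house', 'heart'] (min_width=18, slack=0)
Line 4: ['sweet', 'year', 'desert'] (min_width=17, slack=1)

Answer: 3 2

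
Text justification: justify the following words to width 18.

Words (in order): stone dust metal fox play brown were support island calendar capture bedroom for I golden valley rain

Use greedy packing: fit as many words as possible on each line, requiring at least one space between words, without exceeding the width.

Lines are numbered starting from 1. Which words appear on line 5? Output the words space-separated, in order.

Line 1: ['stone', 'dust', 'metal'] (min_width=16, slack=2)
Line 2: ['fox', 'play', 'brown'] (min_width=14, slack=4)
Line 3: ['were', 'support'] (min_width=12, slack=6)
Line 4: ['island', 'calendar'] (min_width=15, slack=3)
Line 5: ['capture', 'bedroom'] (min_width=15, slack=3)
Line 6: ['for', 'I', 'golden'] (min_width=12, slack=6)
Line 7: ['valley', 'rain'] (min_width=11, slack=7)

Answer: capture bedroom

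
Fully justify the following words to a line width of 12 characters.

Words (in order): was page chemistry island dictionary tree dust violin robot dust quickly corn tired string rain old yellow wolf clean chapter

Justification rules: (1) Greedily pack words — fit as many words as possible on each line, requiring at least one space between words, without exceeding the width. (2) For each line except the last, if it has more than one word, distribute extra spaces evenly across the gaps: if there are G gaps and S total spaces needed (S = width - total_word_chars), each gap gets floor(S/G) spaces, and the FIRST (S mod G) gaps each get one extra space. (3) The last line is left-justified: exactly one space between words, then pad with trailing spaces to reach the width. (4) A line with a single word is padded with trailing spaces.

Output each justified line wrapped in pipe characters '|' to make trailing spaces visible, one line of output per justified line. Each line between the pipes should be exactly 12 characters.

Line 1: ['was', 'page'] (min_width=8, slack=4)
Line 2: ['chemistry'] (min_width=9, slack=3)
Line 3: ['island'] (min_width=6, slack=6)
Line 4: ['dictionary'] (min_width=10, slack=2)
Line 5: ['tree', 'dust'] (min_width=9, slack=3)
Line 6: ['violin', 'robot'] (min_width=12, slack=0)
Line 7: ['dust', 'quickly'] (min_width=12, slack=0)
Line 8: ['corn', 'tired'] (min_width=10, slack=2)
Line 9: ['string', 'rain'] (min_width=11, slack=1)
Line 10: ['old', 'yellow'] (min_width=10, slack=2)
Line 11: ['wolf', 'clean'] (min_width=10, slack=2)
Line 12: ['chapter'] (min_width=7, slack=5)

Answer: |was     page|
|chemistry   |
|island      |
|dictionary  |
|tree    dust|
|violin robot|
|dust quickly|
|corn   tired|
|string  rain|
|old   yellow|
|wolf   clean|
|chapter     |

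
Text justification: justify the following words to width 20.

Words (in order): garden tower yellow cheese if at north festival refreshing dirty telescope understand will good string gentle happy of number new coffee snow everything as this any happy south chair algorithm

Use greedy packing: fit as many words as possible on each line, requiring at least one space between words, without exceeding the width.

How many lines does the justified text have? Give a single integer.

Line 1: ['garden', 'tower', 'yellow'] (min_width=19, slack=1)
Line 2: ['cheese', 'if', 'at', 'north'] (min_width=18, slack=2)
Line 3: ['festival', 'refreshing'] (min_width=19, slack=1)
Line 4: ['dirty', 'telescope'] (min_width=15, slack=5)
Line 5: ['understand', 'will', 'good'] (min_width=20, slack=0)
Line 6: ['string', 'gentle', 'happy'] (min_width=19, slack=1)
Line 7: ['of', 'number', 'new', 'coffee'] (min_width=20, slack=0)
Line 8: ['snow', 'everything', 'as'] (min_width=18, slack=2)
Line 9: ['this', 'any', 'happy', 'south'] (min_width=20, slack=0)
Line 10: ['chair', 'algorithm'] (min_width=15, slack=5)
Total lines: 10

Answer: 10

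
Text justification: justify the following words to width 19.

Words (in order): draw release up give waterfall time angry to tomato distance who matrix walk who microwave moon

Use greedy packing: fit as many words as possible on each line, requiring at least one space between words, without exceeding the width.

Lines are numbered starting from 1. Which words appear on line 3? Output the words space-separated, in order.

Line 1: ['draw', 'release', 'up'] (min_width=15, slack=4)
Line 2: ['give', 'waterfall', 'time'] (min_width=19, slack=0)
Line 3: ['angry', 'to', 'tomato'] (min_width=15, slack=4)
Line 4: ['distance', 'who', 'matrix'] (min_width=19, slack=0)
Line 5: ['walk', 'who', 'microwave'] (min_width=18, slack=1)
Line 6: ['moon'] (min_width=4, slack=15)

Answer: angry to tomato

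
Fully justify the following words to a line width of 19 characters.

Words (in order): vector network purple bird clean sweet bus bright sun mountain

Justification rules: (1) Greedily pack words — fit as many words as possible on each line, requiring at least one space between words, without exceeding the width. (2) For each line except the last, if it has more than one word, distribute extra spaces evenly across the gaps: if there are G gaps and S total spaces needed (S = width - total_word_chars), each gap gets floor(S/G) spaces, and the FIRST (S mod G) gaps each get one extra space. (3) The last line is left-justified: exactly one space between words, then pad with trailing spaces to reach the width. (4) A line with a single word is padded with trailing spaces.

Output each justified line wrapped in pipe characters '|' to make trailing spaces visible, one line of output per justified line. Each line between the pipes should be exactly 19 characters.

Answer: |vector      network|
|purple  bird  clean|
|sweet   bus  bright|
|sun mountain       |

Derivation:
Line 1: ['vector', 'network'] (min_width=14, slack=5)
Line 2: ['purple', 'bird', 'clean'] (min_width=17, slack=2)
Line 3: ['sweet', 'bus', 'bright'] (min_width=16, slack=3)
Line 4: ['sun', 'mountain'] (min_width=12, slack=7)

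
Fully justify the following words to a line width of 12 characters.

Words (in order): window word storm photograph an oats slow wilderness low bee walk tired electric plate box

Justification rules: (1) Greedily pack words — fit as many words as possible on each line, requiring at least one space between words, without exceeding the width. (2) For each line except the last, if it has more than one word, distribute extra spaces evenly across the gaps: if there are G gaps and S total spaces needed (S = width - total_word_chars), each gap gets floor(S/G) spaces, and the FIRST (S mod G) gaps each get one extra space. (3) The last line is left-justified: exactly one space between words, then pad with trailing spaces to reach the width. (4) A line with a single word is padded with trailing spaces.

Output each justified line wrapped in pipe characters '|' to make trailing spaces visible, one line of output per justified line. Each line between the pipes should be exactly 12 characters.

Line 1: ['window', 'word'] (min_width=11, slack=1)
Line 2: ['storm'] (min_width=5, slack=7)
Line 3: ['photograph'] (min_width=10, slack=2)
Line 4: ['an', 'oats', 'slow'] (min_width=12, slack=0)
Line 5: ['wilderness'] (min_width=10, slack=2)
Line 6: ['low', 'bee', 'walk'] (min_width=12, slack=0)
Line 7: ['tired'] (min_width=5, slack=7)
Line 8: ['electric'] (min_width=8, slack=4)
Line 9: ['plate', 'box'] (min_width=9, slack=3)

Answer: |window  word|
|storm       |
|photograph  |
|an oats slow|
|wilderness  |
|low bee walk|
|tired       |
|electric    |
|plate box   |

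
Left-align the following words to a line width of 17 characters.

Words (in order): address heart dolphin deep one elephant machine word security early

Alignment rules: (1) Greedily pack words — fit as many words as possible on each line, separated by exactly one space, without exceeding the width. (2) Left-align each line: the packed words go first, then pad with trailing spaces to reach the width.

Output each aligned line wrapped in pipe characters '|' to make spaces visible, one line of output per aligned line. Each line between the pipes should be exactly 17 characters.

Answer: |address heart    |
|dolphin deep one |
|elephant machine |
|word security    |
|early            |

Derivation:
Line 1: ['address', 'heart'] (min_width=13, slack=4)
Line 2: ['dolphin', 'deep', 'one'] (min_width=16, slack=1)
Line 3: ['elephant', 'machine'] (min_width=16, slack=1)
Line 4: ['word', 'security'] (min_width=13, slack=4)
Line 5: ['early'] (min_width=5, slack=12)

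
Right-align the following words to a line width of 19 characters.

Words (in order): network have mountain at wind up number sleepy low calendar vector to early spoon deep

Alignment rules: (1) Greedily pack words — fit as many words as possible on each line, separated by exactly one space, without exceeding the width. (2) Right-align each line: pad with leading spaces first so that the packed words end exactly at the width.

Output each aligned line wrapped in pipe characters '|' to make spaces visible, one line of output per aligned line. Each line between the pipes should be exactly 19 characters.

Line 1: ['network', 'have'] (min_width=12, slack=7)
Line 2: ['mountain', 'at', 'wind', 'up'] (min_width=19, slack=0)
Line 3: ['number', 'sleepy', 'low'] (min_width=17, slack=2)
Line 4: ['calendar', 'vector', 'to'] (min_width=18, slack=1)
Line 5: ['early', 'spoon', 'deep'] (min_width=16, slack=3)

Answer: |       network have|
|mountain at wind up|
|  number sleepy low|
| calendar vector to|
|   early spoon deep|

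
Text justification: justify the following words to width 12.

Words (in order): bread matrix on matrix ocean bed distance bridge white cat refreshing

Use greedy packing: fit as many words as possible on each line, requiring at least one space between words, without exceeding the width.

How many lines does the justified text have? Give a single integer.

Line 1: ['bread', 'matrix'] (min_width=12, slack=0)
Line 2: ['on', 'matrix'] (min_width=9, slack=3)
Line 3: ['ocean', 'bed'] (min_width=9, slack=3)
Line 4: ['distance'] (min_width=8, slack=4)
Line 5: ['bridge', 'white'] (min_width=12, slack=0)
Line 6: ['cat'] (min_width=3, slack=9)
Line 7: ['refreshing'] (min_width=10, slack=2)
Total lines: 7

Answer: 7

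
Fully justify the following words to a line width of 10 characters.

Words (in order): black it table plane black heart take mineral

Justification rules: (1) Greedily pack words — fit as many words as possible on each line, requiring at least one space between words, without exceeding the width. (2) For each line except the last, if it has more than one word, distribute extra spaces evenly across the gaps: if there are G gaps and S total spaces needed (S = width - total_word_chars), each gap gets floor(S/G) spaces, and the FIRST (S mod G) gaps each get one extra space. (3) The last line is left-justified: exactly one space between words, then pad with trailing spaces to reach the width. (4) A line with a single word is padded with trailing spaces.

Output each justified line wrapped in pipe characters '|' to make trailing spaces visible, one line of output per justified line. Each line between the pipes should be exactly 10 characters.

Line 1: ['black', 'it'] (min_width=8, slack=2)
Line 2: ['table'] (min_width=5, slack=5)
Line 3: ['plane'] (min_width=5, slack=5)
Line 4: ['black'] (min_width=5, slack=5)
Line 5: ['heart', 'take'] (min_width=10, slack=0)
Line 6: ['mineral'] (min_width=7, slack=3)

Answer: |black   it|
|table     |
|plane     |
|black     |
|heart take|
|mineral   |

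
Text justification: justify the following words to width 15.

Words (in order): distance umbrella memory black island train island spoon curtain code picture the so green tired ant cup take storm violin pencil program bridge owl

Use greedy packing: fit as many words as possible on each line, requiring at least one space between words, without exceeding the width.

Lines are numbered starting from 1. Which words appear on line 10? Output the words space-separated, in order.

Answer: violin pencil

Derivation:
Line 1: ['distance'] (min_width=8, slack=7)
Line 2: ['umbrella', 'memory'] (min_width=15, slack=0)
Line 3: ['black', 'island'] (min_width=12, slack=3)
Line 4: ['train', 'island'] (min_width=12, slack=3)
Line 5: ['spoon', 'curtain'] (min_width=13, slack=2)
Line 6: ['code', 'picture'] (min_width=12, slack=3)
Line 7: ['the', 'so', 'green'] (min_width=12, slack=3)
Line 8: ['tired', 'ant', 'cup'] (min_width=13, slack=2)
Line 9: ['take', 'storm'] (min_width=10, slack=5)
Line 10: ['violin', 'pencil'] (min_width=13, slack=2)
Line 11: ['program', 'bridge'] (min_width=14, slack=1)
Line 12: ['owl'] (min_width=3, slack=12)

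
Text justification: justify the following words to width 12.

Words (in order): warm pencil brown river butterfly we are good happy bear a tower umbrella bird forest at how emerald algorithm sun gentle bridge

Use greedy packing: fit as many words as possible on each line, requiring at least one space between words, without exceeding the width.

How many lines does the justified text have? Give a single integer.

Answer: 13

Derivation:
Line 1: ['warm', 'pencil'] (min_width=11, slack=1)
Line 2: ['brown', 'river'] (min_width=11, slack=1)
Line 3: ['butterfly', 'we'] (min_width=12, slack=0)
Line 4: ['are', 'good'] (min_width=8, slack=4)
Line 5: ['happy', 'bear', 'a'] (min_width=12, slack=0)
Line 6: ['tower'] (min_width=5, slack=7)
Line 7: ['umbrella'] (min_width=8, slack=4)
Line 8: ['bird', 'forest'] (min_width=11, slack=1)
Line 9: ['at', 'how'] (min_width=6, slack=6)
Line 10: ['emerald'] (min_width=7, slack=5)
Line 11: ['algorithm'] (min_width=9, slack=3)
Line 12: ['sun', 'gentle'] (min_width=10, slack=2)
Line 13: ['bridge'] (min_width=6, slack=6)
Total lines: 13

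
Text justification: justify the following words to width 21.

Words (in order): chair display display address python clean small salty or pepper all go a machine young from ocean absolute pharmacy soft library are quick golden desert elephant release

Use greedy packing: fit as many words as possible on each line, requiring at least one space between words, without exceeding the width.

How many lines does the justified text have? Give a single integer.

Line 1: ['chair', 'display', 'display'] (min_width=21, slack=0)
Line 2: ['address', 'python', 'clean'] (min_width=20, slack=1)
Line 3: ['small', 'salty', 'or', 'pepper'] (min_width=21, slack=0)
Line 4: ['all', 'go', 'a', 'machine'] (min_width=16, slack=5)
Line 5: ['young', 'from', 'ocean'] (min_width=16, slack=5)
Line 6: ['absolute', 'pharmacy'] (min_width=17, slack=4)
Line 7: ['soft', 'library', 'are'] (min_width=16, slack=5)
Line 8: ['quick', 'golden', 'desert'] (min_width=19, slack=2)
Line 9: ['elephant', 'release'] (min_width=16, slack=5)
Total lines: 9

Answer: 9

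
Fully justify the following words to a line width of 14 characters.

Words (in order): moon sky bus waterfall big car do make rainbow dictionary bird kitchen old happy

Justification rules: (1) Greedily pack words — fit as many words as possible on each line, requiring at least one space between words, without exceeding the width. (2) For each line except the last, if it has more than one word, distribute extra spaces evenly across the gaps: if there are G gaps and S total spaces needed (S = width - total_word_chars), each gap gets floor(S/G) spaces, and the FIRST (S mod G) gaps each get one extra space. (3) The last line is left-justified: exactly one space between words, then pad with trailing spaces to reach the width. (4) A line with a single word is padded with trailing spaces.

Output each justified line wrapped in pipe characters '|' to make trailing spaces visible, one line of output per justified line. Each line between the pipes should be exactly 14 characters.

Line 1: ['moon', 'sky', 'bus'] (min_width=12, slack=2)
Line 2: ['waterfall', 'big'] (min_width=13, slack=1)
Line 3: ['car', 'do', 'make'] (min_width=11, slack=3)
Line 4: ['rainbow'] (min_width=7, slack=7)
Line 5: ['dictionary'] (min_width=10, slack=4)
Line 6: ['bird', 'kitchen'] (min_width=12, slack=2)
Line 7: ['old', 'happy'] (min_width=9, slack=5)

Answer: |moon  sky  bus|
|waterfall  big|
|car   do  make|
|rainbow       |
|dictionary    |
|bird   kitchen|
|old happy     |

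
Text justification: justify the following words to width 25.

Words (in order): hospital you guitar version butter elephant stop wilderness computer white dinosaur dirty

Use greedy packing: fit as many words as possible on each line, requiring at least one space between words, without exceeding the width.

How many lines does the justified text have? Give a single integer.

Line 1: ['hospital', 'you', 'guitar'] (min_width=19, slack=6)
Line 2: ['version', 'butter', 'elephant'] (min_width=23, slack=2)
Line 3: ['stop', 'wilderness', 'computer'] (min_width=24, slack=1)
Line 4: ['white', 'dinosaur', 'dirty'] (min_width=20, slack=5)
Total lines: 4

Answer: 4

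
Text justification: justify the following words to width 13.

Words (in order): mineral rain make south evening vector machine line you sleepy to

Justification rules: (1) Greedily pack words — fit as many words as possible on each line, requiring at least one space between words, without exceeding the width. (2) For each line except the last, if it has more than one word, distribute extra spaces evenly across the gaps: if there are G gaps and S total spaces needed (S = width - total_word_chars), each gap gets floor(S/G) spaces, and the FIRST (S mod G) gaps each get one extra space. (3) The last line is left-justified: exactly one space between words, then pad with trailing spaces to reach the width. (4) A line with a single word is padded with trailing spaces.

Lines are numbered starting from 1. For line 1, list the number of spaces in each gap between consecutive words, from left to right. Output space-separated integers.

Line 1: ['mineral', 'rain'] (min_width=12, slack=1)
Line 2: ['make', 'south'] (min_width=10, slack=3)
Line 3: ['evening'] (min_width=7, slack=6)
Line 4: ['vector'] (min_width=6, slack=7)
Line 5: ['machine', 'line'] (min_width=12, slack=1)
Line 6: ['you', 'sleepy', 'to'] (min_width=13, slack=0)

Answer: 2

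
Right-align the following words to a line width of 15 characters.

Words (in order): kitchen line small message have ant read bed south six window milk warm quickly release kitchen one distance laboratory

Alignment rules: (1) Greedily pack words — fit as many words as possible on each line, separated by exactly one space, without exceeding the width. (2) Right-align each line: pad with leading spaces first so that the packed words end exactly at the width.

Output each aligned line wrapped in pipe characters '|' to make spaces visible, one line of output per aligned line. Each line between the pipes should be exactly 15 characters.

Answer: |   kitchen line|
|  small message|
|  have ant read|
|  bed south six|
|    window milk|
|   warm quickly|
|release kitchen|
|   one distance|
|     laboratory|

Derivation:
Line 1: ['kitchen', 'line'] (min_width=12, slack=3)
Line 2: ['small', 'message'] (min_width=13, slack=2)
Line 3: ['have', 'ant', 'read'] (min_width=13, slack=2)
Line 4: ['bed', 'south', 'six'] (min_width=13, slack=2)
Line 5: ['window', 'milk'] (min_width=11, slack=4)
Line 6: ['warm', 'quickly'] (min_width=12, slack=3)
Line 7: ['release', 'kitchen'] (min_width=15, slack=0)
Line 8: ['one', 'distance'] (min_width=12, slack=3)
Line 9: ['laboratory'] (min_width=10, slack=5)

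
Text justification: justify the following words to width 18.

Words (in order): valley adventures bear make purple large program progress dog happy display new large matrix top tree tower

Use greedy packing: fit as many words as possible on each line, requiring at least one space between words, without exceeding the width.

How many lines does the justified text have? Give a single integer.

Line 1: ['valley', 'adventures'] (min_width=17, slack=1)
Line 2: ['bear', 'make', 'purple'] (min_width=16, slack=2)
Line 3: ['large', 'program'] (min_width=13, slack=5)
Line 4: ['progress', 'dog', 'happy'] (min_width=18, slack=0)
Line 5: ['display', 'new', 'large'] (min_width=17, slack=1)
Line 6: ['matrix', 'top', 'tree'] (min_width=15, slack=3)
Line 7: ['tower'] (min_width=5, slack=13)
Total lines: 7

Answer: 7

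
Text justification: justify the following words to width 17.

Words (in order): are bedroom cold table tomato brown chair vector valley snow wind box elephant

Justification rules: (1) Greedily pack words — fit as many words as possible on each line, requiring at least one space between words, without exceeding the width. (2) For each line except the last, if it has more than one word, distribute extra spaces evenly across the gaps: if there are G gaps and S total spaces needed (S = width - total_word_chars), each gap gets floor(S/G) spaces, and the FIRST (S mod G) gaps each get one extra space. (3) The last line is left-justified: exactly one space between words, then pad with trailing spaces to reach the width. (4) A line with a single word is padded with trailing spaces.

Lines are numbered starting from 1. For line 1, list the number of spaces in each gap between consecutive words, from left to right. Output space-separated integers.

Line 1: ['are', 'bedroom', 'cold'] (min_width=16, slack=1)
Line 2: ['table', 'tomato'] (min_width=12, slack=5)
Line 3: ['brown', 'chair'] (min_width=11, slack=6)
Line 4: ['vector', 'valley'] (min_width=13, slack=4)
Line 5: ['snow', 'wind', 'box'] (min_width=13, slack=4)
Line 6: ['elephant'] (min_width=8, slack=9)

Answer: 2 1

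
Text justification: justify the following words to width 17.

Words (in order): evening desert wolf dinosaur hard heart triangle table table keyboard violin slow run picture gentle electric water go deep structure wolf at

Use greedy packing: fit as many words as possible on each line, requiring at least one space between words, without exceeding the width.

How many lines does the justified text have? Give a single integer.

Answer: 10

Derivation:
Line 1: ['evening', 'desert'] (min_width=14, slack=3)
Line 2: ['wolf', 'dinosaur'] (min_width=13, slack=4)
Line 3: ['hard', 'heart'] (min_width=10, slack=7)
Line 4: ['triangle', 'table'] (min_width=14, slack=3)
Line 5: ['table', 'keyboard'] (min_width=14, slack=3)
Line 6: ['violin', 'slow', 'run'] (min_width=15, slack=2)
Line 7: ['picture', 'gentle'] (min_width=14, slack=3)
Line 8: ['electric', 'water', 'go'] (min_width=17, slack=0)
Line 9: ['deep', 'structure'] (min_width=14, slack=3)
Line 10: ['wolf', 'at'] (min_width=7, slack=10)
Total lines: 10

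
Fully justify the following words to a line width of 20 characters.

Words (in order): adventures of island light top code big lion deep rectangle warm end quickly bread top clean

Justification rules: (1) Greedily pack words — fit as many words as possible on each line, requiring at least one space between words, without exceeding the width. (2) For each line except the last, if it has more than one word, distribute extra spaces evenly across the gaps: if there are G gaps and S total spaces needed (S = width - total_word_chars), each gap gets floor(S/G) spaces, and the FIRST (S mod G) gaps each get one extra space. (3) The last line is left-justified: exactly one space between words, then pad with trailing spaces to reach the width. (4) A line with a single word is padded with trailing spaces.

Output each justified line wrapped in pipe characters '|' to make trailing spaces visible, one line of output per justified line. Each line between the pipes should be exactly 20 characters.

Answer: |adventures of island|
|light  top  code big|
|lion  deep rectangle|
|warm   end   quickly|
|bread top clean     |

Derivation:
Line 1: ['adventures', 'of', 'island'] (min_width=20, slack=0)
Line 2: ['light', 'top', 'code', 'big'] (min_width=18, slack=2)
Line 3: ['lion', 'deep', 'rectangle'] (min_width=19, slack=1)
Line 4: ['warm', 'end', 'quickly'] (min_width=16, slack=4)
Line 5: ['bread', 'top', 'clean'] (min_width=15, slack=5)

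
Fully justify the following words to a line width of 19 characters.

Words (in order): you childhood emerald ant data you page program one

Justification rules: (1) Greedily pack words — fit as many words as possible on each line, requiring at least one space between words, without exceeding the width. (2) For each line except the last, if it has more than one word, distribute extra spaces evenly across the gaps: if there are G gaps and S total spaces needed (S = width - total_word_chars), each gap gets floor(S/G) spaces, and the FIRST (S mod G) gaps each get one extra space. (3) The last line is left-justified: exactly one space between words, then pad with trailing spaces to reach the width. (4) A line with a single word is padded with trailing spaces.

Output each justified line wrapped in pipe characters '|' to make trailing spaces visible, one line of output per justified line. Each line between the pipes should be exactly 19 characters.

Line 1: ['you', 'childhood'] (min_width=13, slack=6)
Line 2: ['emerald', 'ant', 'data'] (min_width=16, slack=3)
Line 3: ['you', 'page', 'program'] (min_width=16, slack=3)
Line 4: ['one'] (min_width=3, slack=16)

Answer: |you       childhood|
|emerald   ant  data|
|you   page  program|
|one                |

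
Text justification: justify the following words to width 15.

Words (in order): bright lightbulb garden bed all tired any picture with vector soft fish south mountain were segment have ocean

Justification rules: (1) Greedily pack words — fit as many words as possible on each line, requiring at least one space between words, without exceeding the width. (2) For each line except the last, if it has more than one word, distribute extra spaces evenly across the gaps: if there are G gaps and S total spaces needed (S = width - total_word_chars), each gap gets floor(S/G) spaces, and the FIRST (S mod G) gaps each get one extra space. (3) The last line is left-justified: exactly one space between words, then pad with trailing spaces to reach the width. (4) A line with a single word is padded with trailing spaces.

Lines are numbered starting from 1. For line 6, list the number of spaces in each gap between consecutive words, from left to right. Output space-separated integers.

Answer: 5

Derivation:
Line 1: ['bright'] (min_width=6, slack=9)
Line 2: ['lightbulb'] (min_width=9, slack=6)
Line 3: ['garden', 'bed', 'all'] (min_width=14, slack=1)
Line 4: ['tired', 'any'] (min_width=9, slack=6)
Line 5: ['picture', 'with'] (min_width=12, slack=3)
Line 6: ['vector', 'soft'] (min_width=11, slack=4)
Line 7: ['fish', 'south'] (min_width=10, slack=5)
Line 8: ['mountain', 'were'] (min_width=13, slack=2)
Line 9: ['segment', 'have'] (min_width=12, slack=3)
Line 10: ['ocean'] (min_width=5, slack=10)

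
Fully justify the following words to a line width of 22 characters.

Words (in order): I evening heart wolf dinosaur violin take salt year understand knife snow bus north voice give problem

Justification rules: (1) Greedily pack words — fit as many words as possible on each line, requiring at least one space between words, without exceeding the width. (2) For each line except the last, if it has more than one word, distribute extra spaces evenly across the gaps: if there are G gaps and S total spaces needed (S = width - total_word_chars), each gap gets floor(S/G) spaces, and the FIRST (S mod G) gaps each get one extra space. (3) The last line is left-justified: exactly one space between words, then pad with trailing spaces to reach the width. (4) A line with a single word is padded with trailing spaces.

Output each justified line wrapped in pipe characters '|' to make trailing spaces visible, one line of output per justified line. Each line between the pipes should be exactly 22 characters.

Answer: |I  evening  heart wolf|
|dinosaur  violin  take|
|salt  year  understand|
|knife  snow  bus north|
|voice give problem    |

Derivation:
Line 1: ['I', 'evening', 'heart', 'wolf'] (min_width=20, slack=2)
Line 2: ['dinosaur', 'violin', 'take'] (min_width=20, slack=2)
Line 3: ['salt', 'year', 'understand'] (min_width=20, slack=2)
Line 4: ['knife', 'snow', 'bus', 'north'] (min_width=20, slack=2)
Line 5: ['voice', 'give', 'problem'] (min_width=18, slack=4)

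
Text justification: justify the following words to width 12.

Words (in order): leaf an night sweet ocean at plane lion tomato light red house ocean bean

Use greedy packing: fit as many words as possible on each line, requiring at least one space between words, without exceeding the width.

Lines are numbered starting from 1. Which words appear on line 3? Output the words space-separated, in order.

Answer: ocean at

Derivation:
Line 1: ['leaf', 'an'] (min_width=7, slack=5)
Line 2: ['night', 'sweet'] (min_width=11, slack=1)
Line 3: ['ocean', 'at'] (min_width=8, slack=4)
Line 4: ['plane', 'lion'] (min_width=10, slack=2)
Line 5: ['tomato', 'light'] (min_width=12, slack=0)
Line 6: ['red', 'house'] (min_width=9, slack=3)
Line 7: ['ocean', 'bean'] (min_width=10, slack=2)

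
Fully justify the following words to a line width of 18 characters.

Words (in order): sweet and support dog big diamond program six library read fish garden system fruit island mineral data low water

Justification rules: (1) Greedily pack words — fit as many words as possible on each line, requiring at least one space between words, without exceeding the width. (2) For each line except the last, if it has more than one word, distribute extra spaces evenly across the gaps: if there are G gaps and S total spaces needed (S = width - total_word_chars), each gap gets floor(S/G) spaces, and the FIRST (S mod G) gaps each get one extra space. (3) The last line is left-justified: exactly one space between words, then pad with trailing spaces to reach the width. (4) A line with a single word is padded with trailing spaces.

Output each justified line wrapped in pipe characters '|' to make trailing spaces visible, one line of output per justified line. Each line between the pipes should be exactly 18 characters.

Line 1: ['sweet', 'and', 'support'] (min_width=17, slack=1)
Line 2: ['dog', 'big', 'diamond'] (min_width=15, slack=3)
Line 3: ['program', 'six'] (min_width=11, slack=7)
Line 4: ['library', 'read', 'fish'] (min_width=17, slack=1)
Line 5: ['garden', 'system'] (min_width=13, slack=5)
Line 6: ['fruit', 'island'] (min_width=12, slack=6)
Line 7: ['mineral', 'data', 'low'] (min_width=16, slack=2)
Line 8: ['water'] (min_width=5, slack=13)

Answer: |sweet  and support|
|dog   big  diamond|
|program        six|
|library  read fish|
|garden      system|
|fruit       island|
|mineral  data  low|
|water             |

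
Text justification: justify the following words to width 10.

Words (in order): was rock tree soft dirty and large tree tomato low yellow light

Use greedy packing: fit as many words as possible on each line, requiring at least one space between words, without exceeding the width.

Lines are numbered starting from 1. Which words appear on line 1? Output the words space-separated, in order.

Answer: was rock

Derivation:
Line 1: ['was', 'rock'] (min_width=8, slack=2)
Line 2: ['tree', 'soft'] (min_width=9, slack=1)
Line 3: ['dirty', 'and'] (min_width=9, slack=1)
Line 4: ['large', 'tree'] (min_width=10, slack=0)
Line 5: ['tomato', 'low'] (min_width=10, slack=0)
Line 6: ['yellow'] (min_width=6, slack=4)
Line 7: ['light'] (min_width=5, slack=5)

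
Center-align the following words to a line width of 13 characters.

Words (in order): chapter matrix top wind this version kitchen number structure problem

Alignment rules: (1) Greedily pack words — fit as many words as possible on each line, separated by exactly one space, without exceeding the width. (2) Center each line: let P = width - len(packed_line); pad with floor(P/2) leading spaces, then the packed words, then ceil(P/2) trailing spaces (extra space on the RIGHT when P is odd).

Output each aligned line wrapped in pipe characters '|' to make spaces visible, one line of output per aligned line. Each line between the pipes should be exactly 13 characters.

Answer: |   chapter   |
| matrix top  |
|  wind this  |
|   version   |
|   kitchen   |
|   number    |
|  structure  |
|   problem   |

Derivation:
Line 1: ['chapter'] (min_width=7, slack=6)
Line 2: ['matrix', 'top'] (min_width=10, slack=3)
Line 3: ['wind', 'this'] (min_width=9, slack=4)
Line 4: ['version'] (min_width=7, slack=6)
Line 5: ['kitchen'] (min_width=7, slack=6)
Line 6: ['number'] (min_width=6, slack=7)
Line 7: ['structure'] (min_width=9, slack=4)
Line 8: ['problem'] (min_width=7, slack=6)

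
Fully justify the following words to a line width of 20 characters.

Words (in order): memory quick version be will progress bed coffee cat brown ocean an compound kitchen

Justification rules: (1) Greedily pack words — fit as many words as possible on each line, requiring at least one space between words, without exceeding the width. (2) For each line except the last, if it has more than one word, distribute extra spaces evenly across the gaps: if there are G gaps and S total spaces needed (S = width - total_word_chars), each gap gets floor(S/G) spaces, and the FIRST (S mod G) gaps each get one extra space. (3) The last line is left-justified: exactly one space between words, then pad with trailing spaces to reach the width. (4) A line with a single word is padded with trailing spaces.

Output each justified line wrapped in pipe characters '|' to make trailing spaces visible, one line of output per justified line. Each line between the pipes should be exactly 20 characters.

Line 1: ['memory', 'quick', 'version'] (min_width=20, slack=0)
Line 2: ['be', 'will', 'progress', 'bed'] (min_width=20, slack=0)
Line 3: ['coffee', 'cat', 'brown'] (min_width=16, slack=4)
Line 4: ['ocean', 'an', 'compound'] (min_width=17, slack=3)
Line 5: ['kitchen'] (min_width=7, slack=13)

Answer: |memory quick version|
|be will progress bed|
|coffee   cat   brown|
|ocean   an  compound|
|kitchen             |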